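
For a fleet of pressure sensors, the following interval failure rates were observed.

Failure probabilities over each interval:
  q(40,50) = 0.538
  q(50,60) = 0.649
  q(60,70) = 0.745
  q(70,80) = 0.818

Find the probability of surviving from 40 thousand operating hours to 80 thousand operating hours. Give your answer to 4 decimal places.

0.0075

Chaining the interval survival probabilities: (1 − 0.538) × (1 − 0.649) × (1 − 0.745) × (1 − 0.818).
= 0.462 × 0.351 × 0.255 × 0.182 = 0.007526.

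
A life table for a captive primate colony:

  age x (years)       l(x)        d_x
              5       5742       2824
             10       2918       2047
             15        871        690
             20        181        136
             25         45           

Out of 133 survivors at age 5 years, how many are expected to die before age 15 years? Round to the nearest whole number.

113

The relevant probability is 1 − 871/5742 = 0.848311.
Expected number = 133 × 0.848311 = 113.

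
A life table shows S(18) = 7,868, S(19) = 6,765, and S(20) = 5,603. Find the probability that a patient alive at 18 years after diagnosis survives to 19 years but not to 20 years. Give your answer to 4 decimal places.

This is the probability of reaching 19 but not 20, conditional on being alive at 18: (S(19) − S(20)) / S(18).
= (6,765 − 5,603) / 7,868 = 1,162 / 7,868 = 0.147687.

0.1477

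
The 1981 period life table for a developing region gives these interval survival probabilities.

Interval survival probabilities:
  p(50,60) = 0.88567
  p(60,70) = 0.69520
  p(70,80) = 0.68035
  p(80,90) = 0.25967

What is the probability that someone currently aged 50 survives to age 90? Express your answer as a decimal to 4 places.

0.1088

Chaining the interval survival probabilities: 0.88567 × 0.69520 × 0.68035 × 0.25967.
= 0.108777.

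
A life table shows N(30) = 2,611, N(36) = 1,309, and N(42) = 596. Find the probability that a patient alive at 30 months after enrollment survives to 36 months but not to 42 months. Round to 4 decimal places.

0.2731

This is the probability of reaching 36 but not 42, conditional on being alive at 30: (N(36) − N(42)) / N(30).
= (1,309 − 596) / 2,611 = 713 / 2,611 = 0.273075.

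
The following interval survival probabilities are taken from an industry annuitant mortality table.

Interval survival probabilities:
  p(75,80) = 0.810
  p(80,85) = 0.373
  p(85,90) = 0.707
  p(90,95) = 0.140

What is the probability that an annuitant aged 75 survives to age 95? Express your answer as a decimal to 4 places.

P(survive 75→95) = 0.810 × 0.373 × 0.707 × 0.140.
= 0.029905.

0.0299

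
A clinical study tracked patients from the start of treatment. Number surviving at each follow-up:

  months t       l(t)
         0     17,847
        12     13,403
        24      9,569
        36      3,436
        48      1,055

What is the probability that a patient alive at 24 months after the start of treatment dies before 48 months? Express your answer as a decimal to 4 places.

P(die before 48 | alive at 24) = 1 − l(48)/l(24) = 1 − 1,055/9,569 = (8,514)/9,569 = 0.889748.

0.8897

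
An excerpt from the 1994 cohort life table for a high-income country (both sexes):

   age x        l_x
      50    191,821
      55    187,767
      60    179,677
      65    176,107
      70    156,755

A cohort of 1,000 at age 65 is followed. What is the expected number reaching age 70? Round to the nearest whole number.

The relevant probability is 156,755/176,107 = 0.890112.
Expected number = 1,000 × 0.890112 = 890.

890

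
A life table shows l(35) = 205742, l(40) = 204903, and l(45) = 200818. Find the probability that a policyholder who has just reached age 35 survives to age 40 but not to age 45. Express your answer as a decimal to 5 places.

0.01985

This is the probability of reaching 40 but not 45, conditional on being alive at 35: (l(40) − l(45)) / l(35).
= (204903 − 200818) / 205742 = 4085 / 205742 = 0.019855.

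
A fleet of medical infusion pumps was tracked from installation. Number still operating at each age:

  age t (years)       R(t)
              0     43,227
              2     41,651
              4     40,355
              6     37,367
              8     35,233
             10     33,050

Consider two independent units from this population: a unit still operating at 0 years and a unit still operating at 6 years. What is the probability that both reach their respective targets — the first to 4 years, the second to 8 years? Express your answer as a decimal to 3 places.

0.880

p₁ = R(4)/R(0) = 40,355/43,227 = 0.933560; p₂ = R(8)/R(6) = 35,233/37,367 = 0.942891.
P(both) = p₁ × p₂ = 0.933560 × 0.942891 = 0.880245.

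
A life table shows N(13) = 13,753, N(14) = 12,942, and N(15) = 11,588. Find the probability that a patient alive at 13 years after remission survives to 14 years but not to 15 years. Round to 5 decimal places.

This is the probability of reaching 14 but not 15, conditional on being alive at 13: (N(14) − N(15)) / N(13).
= (12,942 − 11,588) / 13,753 = 1,354 / 13,753 = 0.098451.

0.09845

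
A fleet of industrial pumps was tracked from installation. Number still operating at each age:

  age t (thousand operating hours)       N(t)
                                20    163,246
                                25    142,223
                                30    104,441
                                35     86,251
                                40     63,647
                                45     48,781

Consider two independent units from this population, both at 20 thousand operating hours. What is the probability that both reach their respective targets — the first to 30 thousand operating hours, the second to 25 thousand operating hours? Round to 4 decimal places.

p₁ = N(30)/N(20) = 104,441/163,246 = 0.639777; p₂ = N(25)/N(20) = 142,223/163,246 = 0.871219.
P(both) = p₁ × p₂ = 0.639777 × 0.871219 = 0.557386.

0.5574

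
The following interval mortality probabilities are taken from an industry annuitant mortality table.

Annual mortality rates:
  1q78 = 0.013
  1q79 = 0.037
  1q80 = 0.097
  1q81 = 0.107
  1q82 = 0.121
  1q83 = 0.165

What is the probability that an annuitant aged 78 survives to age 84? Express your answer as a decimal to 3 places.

0.563

6p78 = (1 − 0.013) × (1 − 0.037) × (1 − 0.097) × (1 − 0.107) × (1 − 0.121) × (1 − 0.165).
= 0.987 × 0.963 × 0.903 × 0.893 × 0.879 × 0.835 = 0.562546.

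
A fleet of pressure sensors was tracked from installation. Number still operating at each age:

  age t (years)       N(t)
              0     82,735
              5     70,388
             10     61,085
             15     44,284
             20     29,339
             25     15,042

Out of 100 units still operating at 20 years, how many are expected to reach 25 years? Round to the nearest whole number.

51

The relevant probability is 15,042/29,339 = 0.512696.
Expected number = 100 × 0.512696 = 51.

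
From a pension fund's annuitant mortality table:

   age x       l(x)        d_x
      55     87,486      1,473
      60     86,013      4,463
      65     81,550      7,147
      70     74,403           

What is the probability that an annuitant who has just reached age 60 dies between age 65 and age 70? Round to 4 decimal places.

0.0831

This is the probability of reaching 65 but not 70, conditional on being alive at 60: (l(65) − l(70)) / l(60).
= (81,550 − 74,403) / 86,013 = 7,147 / 86,013 = 0.083092.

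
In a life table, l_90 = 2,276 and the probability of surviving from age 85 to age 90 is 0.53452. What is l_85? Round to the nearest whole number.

l_85 = l_90 / p = 2,276 / 0.53452 = 4258.

4258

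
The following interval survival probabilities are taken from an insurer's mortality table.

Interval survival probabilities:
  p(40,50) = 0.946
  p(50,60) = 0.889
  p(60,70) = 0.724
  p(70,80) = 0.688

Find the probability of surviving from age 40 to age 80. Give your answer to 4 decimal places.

0.4189

Chaining the interval survival probabilities: 0.946 × 0.889 × 0.724 × 0.688.
= 0.418909.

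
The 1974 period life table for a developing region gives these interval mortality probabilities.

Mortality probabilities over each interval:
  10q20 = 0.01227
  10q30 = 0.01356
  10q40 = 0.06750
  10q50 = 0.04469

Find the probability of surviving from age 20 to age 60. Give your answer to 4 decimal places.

Chaining the interval survival probabilities: (1 − 0.01227) × (1 − 0.01356) × (1 − 0.06750) × (1 − 0.04469).
= 0.98773 × 0.98644 × 0.93250 × 0.95531 = 0.867965.

0.8680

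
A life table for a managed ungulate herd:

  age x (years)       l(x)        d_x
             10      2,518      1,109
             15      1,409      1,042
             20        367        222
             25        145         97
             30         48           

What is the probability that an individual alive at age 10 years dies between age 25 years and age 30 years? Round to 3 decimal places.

0.039

This is the probability of reaching 25 but not 30, conditional on being alive at 10: (l(25) − l(30)) / l(10).
= (145 − 48) / 2,518 = 97 / 2,518 = 0.038523.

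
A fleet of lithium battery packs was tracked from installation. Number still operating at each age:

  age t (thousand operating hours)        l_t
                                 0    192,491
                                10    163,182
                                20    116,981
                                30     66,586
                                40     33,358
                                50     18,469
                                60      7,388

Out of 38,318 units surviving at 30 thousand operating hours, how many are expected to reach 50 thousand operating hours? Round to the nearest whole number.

10628

The relevant probability is 18,469/66,586 = 0.277371.
Expected number = 38,318 × 0.277371 = 10628.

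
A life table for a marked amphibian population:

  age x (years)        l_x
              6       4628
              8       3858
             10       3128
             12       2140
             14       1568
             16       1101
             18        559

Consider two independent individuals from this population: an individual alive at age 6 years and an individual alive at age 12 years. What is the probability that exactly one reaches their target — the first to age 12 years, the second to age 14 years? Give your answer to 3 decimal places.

0.517

p₁ = l_12/l_6 = 2140/4628 = 0.462403; p₂ = l_14/l_12 = 1568/2140 = 0.732710.
P(exactly one) = p₁(1−p₂) + (1−p₁)p₂ = 0.123596 + 0.393903 = 0.517498.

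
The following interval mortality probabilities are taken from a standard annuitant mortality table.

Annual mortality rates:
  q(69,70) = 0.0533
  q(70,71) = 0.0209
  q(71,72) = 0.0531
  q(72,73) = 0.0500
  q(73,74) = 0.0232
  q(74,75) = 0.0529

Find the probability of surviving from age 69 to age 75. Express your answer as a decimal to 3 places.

0.771

The overall survival probability is (1 − 0.0533) × (1 − 0.0209) × (1 − 0.0531) × (1 − 0.0500) × (1 − 0.0232) × (1 − 0.0529).
= 0.9467 × 0.9791 × 0.9469 × 0.9500 × 0.9768 × 0.9471 = 0.771380.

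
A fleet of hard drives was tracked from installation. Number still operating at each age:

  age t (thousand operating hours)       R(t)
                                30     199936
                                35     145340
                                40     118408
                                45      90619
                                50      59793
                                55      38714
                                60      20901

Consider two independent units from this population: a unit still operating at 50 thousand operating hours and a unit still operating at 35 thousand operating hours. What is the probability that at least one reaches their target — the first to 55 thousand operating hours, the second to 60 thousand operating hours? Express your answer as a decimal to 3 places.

p₁ = R(55)/R(50) = 38714/59793 = 0.647467; p₂ = R(60)/R(35) = 20901/145340 = 0.143808.
P(at least one) = 1 − (1−p₁)(1−p₂) = 1 − 0.352533 × 0.856192 = 0.698164.

0.698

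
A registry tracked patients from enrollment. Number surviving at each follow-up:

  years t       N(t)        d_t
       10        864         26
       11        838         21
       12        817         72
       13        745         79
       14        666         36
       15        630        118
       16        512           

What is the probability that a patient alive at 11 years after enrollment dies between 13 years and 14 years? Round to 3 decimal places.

This is the probability of reaching 13 but not 14, conditional on being alive at 11: (N(13) − N(14)) / N(11).
= (745 − 666) / 838 = 79 / 838 = 0.094272.

0.094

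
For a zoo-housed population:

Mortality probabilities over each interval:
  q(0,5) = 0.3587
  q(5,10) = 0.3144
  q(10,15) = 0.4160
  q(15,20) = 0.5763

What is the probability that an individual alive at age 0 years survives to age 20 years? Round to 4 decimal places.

0.1088

P(survive 0→20) = (1 − 0.3587) × (1 − 0.3144) × (1 − 0.4160) × (1 − 0.5763).
= 0.6413 × 0.6856 × 0.5840 × 0.4237 = 0.108794.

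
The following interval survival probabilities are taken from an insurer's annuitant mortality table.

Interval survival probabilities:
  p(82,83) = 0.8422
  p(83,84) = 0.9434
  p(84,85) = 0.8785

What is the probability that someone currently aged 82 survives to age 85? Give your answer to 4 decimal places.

Chaining the interval survival probabilities: 0.8422 × 0.9434 × 0.8785.
= 0.697996.

0.6980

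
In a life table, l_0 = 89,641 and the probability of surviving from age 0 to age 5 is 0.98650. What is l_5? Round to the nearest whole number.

l_5 = l_0 × p = 89,641 × 0.98650 = 88431.

88431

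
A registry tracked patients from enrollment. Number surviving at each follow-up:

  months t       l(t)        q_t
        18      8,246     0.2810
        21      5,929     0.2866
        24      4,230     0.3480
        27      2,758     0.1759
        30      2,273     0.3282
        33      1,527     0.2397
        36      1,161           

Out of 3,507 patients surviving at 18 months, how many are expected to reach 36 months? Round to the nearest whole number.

The relevant probability is 1,161/8,246 = 0.140796.
Expected number = 3,507 × 0.140796 = 494.

494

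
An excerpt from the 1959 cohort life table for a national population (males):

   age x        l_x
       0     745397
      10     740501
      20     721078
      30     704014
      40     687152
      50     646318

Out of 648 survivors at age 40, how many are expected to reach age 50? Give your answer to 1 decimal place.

609.5

The relevant probability is 646318/687152 = 0.940575.
Expected number = 648 × 0.940575 = 609.5.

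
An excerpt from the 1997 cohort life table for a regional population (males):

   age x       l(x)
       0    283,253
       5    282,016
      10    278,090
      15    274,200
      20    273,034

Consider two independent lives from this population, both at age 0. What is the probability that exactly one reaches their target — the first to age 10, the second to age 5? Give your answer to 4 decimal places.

p₁ = l(10)/l(0) = 278,090/283,253 = 0.981772; p₂ = l(5)/l(0) = 282,016/283,253 = 0.995633.
P(exactly one) = p₁(1−p₂) + (1−p₁)p₂ = 0.004287 + 0.018148 = 0.022436.

0.0224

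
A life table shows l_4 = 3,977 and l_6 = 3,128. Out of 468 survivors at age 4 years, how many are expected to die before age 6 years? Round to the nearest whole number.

100

The relevant probability is 1 − 3,128/3,977 = 0.213477.
Expected number = 468 × 0.213477 = 100.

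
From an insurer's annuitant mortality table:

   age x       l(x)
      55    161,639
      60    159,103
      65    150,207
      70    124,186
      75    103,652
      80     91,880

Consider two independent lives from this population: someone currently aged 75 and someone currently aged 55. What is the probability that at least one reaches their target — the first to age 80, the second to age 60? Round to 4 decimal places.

0.9982

p₁ = l(80)/l(75) = 91,880/103,652 = 0.886428; p₂ = l(60)/l(55) = 159,103/161,639 = 0.984311.
P(at least one) = 1 − (1−p₁)(1−p₂) = 1 − 0.113572 × 0.015689 = 0.998218.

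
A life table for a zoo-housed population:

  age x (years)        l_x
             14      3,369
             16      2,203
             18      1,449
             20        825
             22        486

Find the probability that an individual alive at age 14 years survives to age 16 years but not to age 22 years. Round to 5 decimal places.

This is the probability of reaching 16 but not 22, conditional on being alive at 14: (l_16 − l_22) / l_14.
= (2,203 − 486) / 3,369 = 1,717 / 3,369 = 0.509647.

0.50965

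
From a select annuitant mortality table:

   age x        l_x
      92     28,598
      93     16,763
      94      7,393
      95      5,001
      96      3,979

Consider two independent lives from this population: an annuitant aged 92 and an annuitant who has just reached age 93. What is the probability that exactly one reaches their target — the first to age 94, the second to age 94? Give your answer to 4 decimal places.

0.4715

p₁ = l_94/l_92 = 7,393/28,598 = 0.258515; p₂ = l_94/l_93 = 7,393/16,763 = 0.441031.
P(exactly one) = p₁(1−p₂) + (1−p₁)p₂ = 0.144502 + 0.327018 = 0.471520.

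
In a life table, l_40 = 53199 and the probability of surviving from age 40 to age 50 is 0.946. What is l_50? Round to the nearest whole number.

50326

l_50 = l_40 × p = 53199 × 0.946 = 50326.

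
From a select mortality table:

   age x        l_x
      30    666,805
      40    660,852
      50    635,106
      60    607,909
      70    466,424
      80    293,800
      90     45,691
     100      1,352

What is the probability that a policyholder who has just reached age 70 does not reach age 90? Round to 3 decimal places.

P(die before 90 | alive at 70) = 1 − l_90/l_70 = 1 − 45,691/466,424 = (420,733)/466,424 = 0.902040.

0.902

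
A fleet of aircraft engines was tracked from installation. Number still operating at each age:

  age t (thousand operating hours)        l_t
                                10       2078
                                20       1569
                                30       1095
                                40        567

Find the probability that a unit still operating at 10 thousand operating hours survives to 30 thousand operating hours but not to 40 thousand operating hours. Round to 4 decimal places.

0.2541

This is the probability of reaching 30 but not 40, conditional on being operational at 10: (l_30 − l_40) / l_10.
= (1095 − 567) / 2078 = 528 / 2078 = 0.254090.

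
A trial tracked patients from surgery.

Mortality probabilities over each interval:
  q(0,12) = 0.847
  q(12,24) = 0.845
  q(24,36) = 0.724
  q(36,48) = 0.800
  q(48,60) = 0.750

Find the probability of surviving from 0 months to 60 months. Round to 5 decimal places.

0.00033

P(survive 0→60) = (1 − 0.847) × (1 − 0.845) × (1 − 0.724) × (1 − 0.800) × (1 − 0.750).
= 0.153 × 0.155 × 0.276 × 0.200 × 0.250 = 0.000327.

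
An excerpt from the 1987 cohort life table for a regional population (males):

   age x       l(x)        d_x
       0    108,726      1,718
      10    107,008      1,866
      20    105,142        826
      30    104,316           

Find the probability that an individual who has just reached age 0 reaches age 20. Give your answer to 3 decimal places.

The conditional survival probability is l(20)/l(0) = 105,142/108,726 = 0.967036.

0.967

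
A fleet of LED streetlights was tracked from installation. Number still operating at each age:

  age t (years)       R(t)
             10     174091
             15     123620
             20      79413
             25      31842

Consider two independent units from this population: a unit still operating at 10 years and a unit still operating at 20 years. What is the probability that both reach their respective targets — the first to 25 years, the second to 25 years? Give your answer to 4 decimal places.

0.0733

p₁ = R(25)/R(10) = 31842/174091 = 0.182904; p₂ = R(25)/R(20) = 31842/79413 = 0.400967.
P(both) = p₁ × p₂ = 0.182904 × 0.400967 = 0.073338.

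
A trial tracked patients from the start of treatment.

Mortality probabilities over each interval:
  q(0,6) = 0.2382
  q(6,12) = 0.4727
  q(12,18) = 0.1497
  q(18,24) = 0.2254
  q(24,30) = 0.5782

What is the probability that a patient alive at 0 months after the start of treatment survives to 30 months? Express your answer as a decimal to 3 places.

0.112

Chaining the interval survival probabilities: (1 − 0.2382) × (1 − 0.4727) × (1 − 0.1497) × (1 − 0.2254) × (1 − 0.5782).
= 0.7618 × 0.5273 × 0.8503 × 0.7746 × 0.4218 = 0.111598.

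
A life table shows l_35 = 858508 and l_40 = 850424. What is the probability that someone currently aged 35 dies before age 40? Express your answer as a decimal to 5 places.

0.00942

P(die before 40 | alive at 35) = 1 − l_40/l_35 = 1 − 850424/858508 = (8084)/858508 = 0.009416.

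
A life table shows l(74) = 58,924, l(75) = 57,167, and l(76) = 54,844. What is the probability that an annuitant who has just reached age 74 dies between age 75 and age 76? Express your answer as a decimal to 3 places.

This is the probability of reaching 75 but not 76, conditional on being alive at 74: (l(75) − l(76)) / l(74).
= (57,167 − 54,844) / 58,924 = 2,323 / 58,924 = 0.039424.

0.039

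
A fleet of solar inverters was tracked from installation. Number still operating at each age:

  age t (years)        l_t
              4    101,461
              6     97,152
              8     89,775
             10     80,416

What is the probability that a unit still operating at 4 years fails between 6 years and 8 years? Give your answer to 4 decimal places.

This is the probability of reaching 6 but not 8, conditional on being operational at 4: (l_6 − l_8) / l_4.
= (97,152 − 89,775) / 101,461 = 7,377 / 101,461 = 0.072708.

0.0727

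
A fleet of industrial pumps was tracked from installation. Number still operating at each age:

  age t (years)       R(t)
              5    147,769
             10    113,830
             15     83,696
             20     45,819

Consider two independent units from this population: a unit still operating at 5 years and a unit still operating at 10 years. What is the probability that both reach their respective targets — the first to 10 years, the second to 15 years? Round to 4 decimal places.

p₁ = R(10)/R(5) = 113,830/147,769 = 0.770324; p₂ = R(15)/R(10) = 83,696/113,830 = 0.735272.
P(both) = p₁ × p₂ = 0.770324 × 0.735272 = 0.566398.

0.5664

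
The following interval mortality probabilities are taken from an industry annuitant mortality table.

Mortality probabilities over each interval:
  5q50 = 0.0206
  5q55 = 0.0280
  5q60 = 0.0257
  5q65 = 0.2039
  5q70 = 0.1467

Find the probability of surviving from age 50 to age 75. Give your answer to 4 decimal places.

0.6301

Chaining the interval survival probabilities: (1 − 0.0206) × (1 − 0.0280) × (1 − 0.0257) × (1 − 0.2039) × (1 − 0.1467).
= 0.9794 × 0.9720 × 0.9743 × 0.7961 × 0.8533 = 0.630069.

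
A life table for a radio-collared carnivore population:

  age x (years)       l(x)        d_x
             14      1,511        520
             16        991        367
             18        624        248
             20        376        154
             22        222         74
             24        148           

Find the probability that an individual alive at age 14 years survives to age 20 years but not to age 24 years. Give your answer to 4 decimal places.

This is the probability of reaching 20 but not 24, conditional on being alive at 14: (l(20) − l(24)) / l(14).
= (376 − 148) / 1,511 = 228 / 1,511 = 0.150893.

0.1509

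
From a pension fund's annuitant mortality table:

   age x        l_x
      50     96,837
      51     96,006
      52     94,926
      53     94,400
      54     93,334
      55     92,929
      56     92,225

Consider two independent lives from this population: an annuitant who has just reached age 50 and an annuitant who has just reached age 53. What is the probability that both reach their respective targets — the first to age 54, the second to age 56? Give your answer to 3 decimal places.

p₁ = l_54/l_50 = 93,334/96,837 = 0.963826; p₂ = l_56/l_53 = 92,225/94,400 = 0.976960.
P(both) = p₁ × p₂ = 0.963826 × 0.976960 = 0.941619.

0.942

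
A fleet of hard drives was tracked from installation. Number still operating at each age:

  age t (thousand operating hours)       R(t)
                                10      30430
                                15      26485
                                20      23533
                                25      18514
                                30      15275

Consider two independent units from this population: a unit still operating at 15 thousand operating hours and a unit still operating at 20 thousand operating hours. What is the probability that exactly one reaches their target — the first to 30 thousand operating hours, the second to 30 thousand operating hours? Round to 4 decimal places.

0.4771

p₁ = R(30)/R(15) = 15275/26485 = 0.576742; p₂ = R(30)/R(20) = 15275/23533 = 0.649089.
P(exactly one) = p₁(1−p₂) + (1−p₁)p₂ = 0.202385 + 0.274732 = 0.477117.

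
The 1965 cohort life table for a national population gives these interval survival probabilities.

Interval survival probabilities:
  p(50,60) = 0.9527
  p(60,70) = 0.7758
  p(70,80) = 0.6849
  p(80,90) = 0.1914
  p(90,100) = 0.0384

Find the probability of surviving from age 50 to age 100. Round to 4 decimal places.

0.0037

Chaining the interval survival probabilities: 0.9527 × 0.7758 × 0.6849 × 0.1914 × 0.0384.
= 0.003721.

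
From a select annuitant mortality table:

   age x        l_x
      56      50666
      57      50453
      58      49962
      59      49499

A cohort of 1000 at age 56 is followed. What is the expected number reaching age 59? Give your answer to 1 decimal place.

The relevant probability is 49499/50666 = 0.976967.
Expected number = 1000 × 0.976967 = 977.0.

977.0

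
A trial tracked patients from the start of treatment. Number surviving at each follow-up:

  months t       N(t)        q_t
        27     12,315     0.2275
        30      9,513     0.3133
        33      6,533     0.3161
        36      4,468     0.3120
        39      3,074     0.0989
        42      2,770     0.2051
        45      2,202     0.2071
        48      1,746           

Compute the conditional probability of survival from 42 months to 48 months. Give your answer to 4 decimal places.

0.6303

The conditional survival probability is N(48)/N(42) = 1,746/2,770 = 0.630325.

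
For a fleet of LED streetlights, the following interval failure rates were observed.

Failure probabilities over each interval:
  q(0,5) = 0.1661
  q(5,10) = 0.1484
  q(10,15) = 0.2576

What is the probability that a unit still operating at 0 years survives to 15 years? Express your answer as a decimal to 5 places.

0.52721

P(survive 0→15) = (1 − 0.1661) × (1 − 0.1484) × (1 − 0.2576).
= 0.8339 × 0.8516 × 0.7424 = 0.527215.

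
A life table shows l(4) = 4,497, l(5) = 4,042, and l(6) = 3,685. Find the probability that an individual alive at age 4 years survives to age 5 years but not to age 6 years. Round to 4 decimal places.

This is the probability of reaching 5 but not 6, conditional on being alive at 4: (l(5) − l(6)) / l(4).
= (4,042 − 3,685) / 4,497 = 357 / 4,497 = 0.079386.

0.0794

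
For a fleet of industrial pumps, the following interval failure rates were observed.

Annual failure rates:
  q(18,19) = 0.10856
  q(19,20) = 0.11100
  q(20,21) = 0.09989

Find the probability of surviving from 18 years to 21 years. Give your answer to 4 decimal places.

0.7133

P(survive 18→21) = (1 − 0.10856) × (1 − 0.11100) × (1 − 0.09989).
= 0.89144 × 0.88900 × 0.90011 = 0.713328.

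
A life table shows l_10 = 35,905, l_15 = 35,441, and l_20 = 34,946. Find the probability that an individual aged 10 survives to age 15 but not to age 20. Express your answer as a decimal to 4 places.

0.0138

We want 5|5q10 = (l_15 − l_20)/l_10.
This is the probability of reaching 15 but not 20, conditional on being alive at 10: (l_15 − l_20) / l_10.
= (35,441 − 34,946) / 35,905 = 495 / 35,905 = 0.013786.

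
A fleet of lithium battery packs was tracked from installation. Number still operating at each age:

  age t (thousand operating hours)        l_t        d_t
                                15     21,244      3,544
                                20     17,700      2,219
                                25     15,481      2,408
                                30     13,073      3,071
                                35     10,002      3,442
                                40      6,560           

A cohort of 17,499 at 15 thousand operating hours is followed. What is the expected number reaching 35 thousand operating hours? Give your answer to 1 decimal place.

8238.8

The relevant probability is 10,002/21,244 = 0.470815.
Expected number = 17,499 × 0.470815 = 8238.8.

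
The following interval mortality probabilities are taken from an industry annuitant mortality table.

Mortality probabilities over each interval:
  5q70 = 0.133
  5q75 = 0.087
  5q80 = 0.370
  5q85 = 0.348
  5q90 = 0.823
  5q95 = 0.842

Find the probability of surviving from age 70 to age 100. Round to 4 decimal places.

Chaining the interval survival probabilities: (1 − 0.133) × (1 − 0.087) × (1 − 0.370) × (1 − 0.348) × (1 − 0.823) × (1 − 0.842).
= 0.867 × 0.913 × 0.630 × 0.652 × 0.177 × 0.158 = 0.009093.

0.0091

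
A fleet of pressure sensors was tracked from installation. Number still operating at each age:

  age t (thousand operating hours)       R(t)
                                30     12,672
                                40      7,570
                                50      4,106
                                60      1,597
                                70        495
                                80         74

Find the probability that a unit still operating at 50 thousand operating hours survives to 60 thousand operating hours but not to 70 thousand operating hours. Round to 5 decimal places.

This is the probability of reaching 60 but not 70, conditional on being operational at 50: (R(60) − R(70)) / R(50).
= (1,597 − 495) / 4,106 = 1,102 / 4,106 = 0.268388.

0.26839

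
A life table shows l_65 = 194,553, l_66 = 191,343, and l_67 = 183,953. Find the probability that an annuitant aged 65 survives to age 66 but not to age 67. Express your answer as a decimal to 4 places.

0.0380

This is the probability of reaching 66 but not 67, conditional on being alive at 65: (l_66 − l_67) / l_65.
= (191,343 − 183,953) / 194,553 = 7,390 / 194,553 = 0.037985.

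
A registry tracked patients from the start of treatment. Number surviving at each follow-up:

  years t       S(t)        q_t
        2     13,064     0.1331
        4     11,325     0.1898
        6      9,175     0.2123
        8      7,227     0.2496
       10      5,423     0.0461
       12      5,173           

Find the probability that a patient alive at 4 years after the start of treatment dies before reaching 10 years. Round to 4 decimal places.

P(die before 10 | alive at 4) = 1 − S(10)/S(4) = 1 − 5,423/11,325 = (5,902)/11,325 = 0.521148.

0.5211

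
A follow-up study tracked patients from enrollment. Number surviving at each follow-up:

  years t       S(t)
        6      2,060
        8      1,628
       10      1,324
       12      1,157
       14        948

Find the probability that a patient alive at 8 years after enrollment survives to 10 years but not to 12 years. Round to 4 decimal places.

0.1026

This is the probability of reaching 10 but not 12, conditional on being alive at 8: (S(10) − S(12)) / S(8).
= (1,324 − 1,157) / 1,628 = 167 / 1,628 = 0.102580.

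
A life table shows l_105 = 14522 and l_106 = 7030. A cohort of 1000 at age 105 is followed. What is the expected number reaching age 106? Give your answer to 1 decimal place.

484.1

The relevant probability is 7030/14522 = 0.484093.
Expected number = 1000 × 0.484093 = 484.1.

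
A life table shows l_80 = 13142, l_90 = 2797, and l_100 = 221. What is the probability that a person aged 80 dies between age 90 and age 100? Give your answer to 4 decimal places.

This is the probability of reaching 90 but not 100, conditional on being alive at 80: (l_90 − l_100) / l_80.
= (2797 − 221) / 13142 = 2576 / 13142 = 0.196013.

0.1960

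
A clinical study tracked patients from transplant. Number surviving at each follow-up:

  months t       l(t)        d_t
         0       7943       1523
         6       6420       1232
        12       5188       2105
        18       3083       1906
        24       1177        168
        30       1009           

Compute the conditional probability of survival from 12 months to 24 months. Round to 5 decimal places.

The conditional survival probability is l(24)/l(12) = 1177/5188 = 0.226870.

0.22687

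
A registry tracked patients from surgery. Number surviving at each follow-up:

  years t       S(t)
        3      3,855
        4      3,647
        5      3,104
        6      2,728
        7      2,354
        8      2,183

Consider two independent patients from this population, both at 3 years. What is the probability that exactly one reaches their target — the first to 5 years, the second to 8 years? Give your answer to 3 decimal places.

p₁ = S(5)/S(3) = 3,104/3,855 = 0.805188; p₂ = S(8)/S(3) = 2,183/3,855 = 0.566278.
P(exactly one) = p₁(1−p₂) + (1−p₁)p₂ = 0.349228 + 0.110318 = 0.459545.

0.460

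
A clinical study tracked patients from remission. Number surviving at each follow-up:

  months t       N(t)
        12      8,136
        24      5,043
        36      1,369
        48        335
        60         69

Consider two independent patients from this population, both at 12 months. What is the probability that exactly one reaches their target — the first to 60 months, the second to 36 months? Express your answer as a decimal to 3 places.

0.174

p₁ = N(60)/N(12) = 69/8,136 = 0.008481; p₂ = N(36)/N(12) = 1,369/8,136 = 0.168265.
P(exactly one) = p₁(1−p₂) + (1−p₁)p₂ = 0.007054 + 0.166838 = 0.173892.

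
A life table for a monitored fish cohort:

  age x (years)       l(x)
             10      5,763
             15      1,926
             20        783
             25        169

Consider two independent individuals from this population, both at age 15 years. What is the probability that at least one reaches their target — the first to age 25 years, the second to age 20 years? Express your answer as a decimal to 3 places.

p₁ = l(25)/l(15) = 169/1,926 = 0.087747; p₂ = l(20)/l(15) = 783/1,926 = 0.406542.
P(at least one) = 1 − (1−p₁)(1−p₂) = 1 − 0.912253 × 0.593458 = 0.458616.

0.459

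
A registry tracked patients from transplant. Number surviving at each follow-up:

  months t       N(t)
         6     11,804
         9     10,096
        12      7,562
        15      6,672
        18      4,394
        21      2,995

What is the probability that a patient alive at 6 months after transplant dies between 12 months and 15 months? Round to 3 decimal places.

0.075

This is the probability of reaching 12 but not 15, conditional on being alive at 6: (N(12) − N(15)) / N(6).
= (7,562 − 6,672) / 11,804 = 890 / 11,804 = 0.075398.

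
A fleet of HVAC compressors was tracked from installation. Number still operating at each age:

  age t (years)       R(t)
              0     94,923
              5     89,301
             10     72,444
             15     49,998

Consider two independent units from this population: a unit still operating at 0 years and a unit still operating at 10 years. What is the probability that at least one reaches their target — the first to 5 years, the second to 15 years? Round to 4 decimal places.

0.9816

p₁ = R(5)/R(0) = 89,301/94,923 = 0.940773; p₂ = R(15)/R(10) = 49,998/72,444 = 0.690161.
P(at least one) = 1 − (1−p₁)(1−p₂) = 1 − 0.059227 × 0.309839 = 0.981649.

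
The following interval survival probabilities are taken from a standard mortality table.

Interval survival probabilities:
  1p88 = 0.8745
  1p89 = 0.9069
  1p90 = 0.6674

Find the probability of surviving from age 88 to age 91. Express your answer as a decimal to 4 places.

0.5293

Chaining the interval survival probabilities: 0.8745 × 0.9069 × 0.6674.
= 0.529304.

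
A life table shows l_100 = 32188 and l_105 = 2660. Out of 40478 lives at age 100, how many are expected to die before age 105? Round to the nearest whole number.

37133

The relevant probability is 1 − 2660/32188 = 0.917361.
Expected number = 40478 × 0.917361 = 37133.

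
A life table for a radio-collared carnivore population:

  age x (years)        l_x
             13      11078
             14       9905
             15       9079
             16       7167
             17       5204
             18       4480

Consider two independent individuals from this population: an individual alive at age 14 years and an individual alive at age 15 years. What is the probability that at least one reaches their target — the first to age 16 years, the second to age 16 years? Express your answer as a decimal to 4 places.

p₁ = l_16/l_14 = 7167/9905 = 0.723574; p₂ = l_16/l_15 = 7167/9079 = 0.789404.
P(at least one) = 1 − (1−p₁)(1−p₂) = 1 − 0.276426 × 0.210596 = 0.941786.

0.9418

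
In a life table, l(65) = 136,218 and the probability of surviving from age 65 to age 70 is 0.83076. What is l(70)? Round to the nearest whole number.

l(70) = l(65) × p = 136,218 × 0.83076 = 113164.

113164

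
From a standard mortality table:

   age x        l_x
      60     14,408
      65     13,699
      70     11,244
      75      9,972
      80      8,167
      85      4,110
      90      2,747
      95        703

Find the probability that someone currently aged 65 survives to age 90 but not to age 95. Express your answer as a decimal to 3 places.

0.149

This is the probability of reaching 90 but not 95, conditional on being alive at 65: (l_90 − l_95) / l_65.
= (2,747 − 703) / 13,699 = 2,044 / 13,699 = 0.149208.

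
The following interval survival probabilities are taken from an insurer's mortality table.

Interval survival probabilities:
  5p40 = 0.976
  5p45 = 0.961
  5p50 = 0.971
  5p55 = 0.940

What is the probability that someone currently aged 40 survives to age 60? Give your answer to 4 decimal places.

0.8561

20p40 = 0.976 × 0.961 × 0.971 × 0.940.
= 0.856092.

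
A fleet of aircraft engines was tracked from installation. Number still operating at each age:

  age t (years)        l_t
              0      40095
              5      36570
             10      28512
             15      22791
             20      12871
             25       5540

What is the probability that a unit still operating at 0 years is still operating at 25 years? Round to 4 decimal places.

0.1382

The conditional survival probability is l_25/l_0 = 5540/40095 = 0.138172.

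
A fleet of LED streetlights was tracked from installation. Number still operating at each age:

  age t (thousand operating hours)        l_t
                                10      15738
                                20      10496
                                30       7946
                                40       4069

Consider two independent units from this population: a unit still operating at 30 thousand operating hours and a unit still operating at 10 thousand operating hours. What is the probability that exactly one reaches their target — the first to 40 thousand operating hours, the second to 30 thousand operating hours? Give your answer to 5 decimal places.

p₁ = l_40/l_30 = 4069/7946 = 0.512082; p₂ = l_30/l_10 = 7946/15738 = 0.504893.
P(exactly one) = p₁(1−p₂) + (1−p₁)p₂ = 0.253535 + 0.246346 = 0.499882.

0.49988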